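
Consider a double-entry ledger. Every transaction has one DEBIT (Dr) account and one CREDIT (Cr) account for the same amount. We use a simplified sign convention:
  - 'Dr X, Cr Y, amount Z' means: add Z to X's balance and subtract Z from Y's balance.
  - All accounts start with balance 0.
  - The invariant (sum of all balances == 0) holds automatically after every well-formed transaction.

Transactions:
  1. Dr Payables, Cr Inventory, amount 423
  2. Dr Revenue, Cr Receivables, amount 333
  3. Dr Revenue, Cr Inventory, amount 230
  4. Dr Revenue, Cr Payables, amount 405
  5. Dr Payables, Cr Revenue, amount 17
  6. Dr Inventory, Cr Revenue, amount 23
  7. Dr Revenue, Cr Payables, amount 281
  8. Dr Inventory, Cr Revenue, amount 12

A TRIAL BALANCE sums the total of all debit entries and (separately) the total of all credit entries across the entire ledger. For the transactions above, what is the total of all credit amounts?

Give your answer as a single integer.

Answer: 1724

Derivation:
Txn 1: credit+=423
Txn 2: credit+=333
Txn 3: credit+=230
Txn 4: credit+=405
Txn 5: credit+=17
Txn 6: credit+=23
Txn 7: credit+=281
Txn 8: credit+=12
Total credits = 1724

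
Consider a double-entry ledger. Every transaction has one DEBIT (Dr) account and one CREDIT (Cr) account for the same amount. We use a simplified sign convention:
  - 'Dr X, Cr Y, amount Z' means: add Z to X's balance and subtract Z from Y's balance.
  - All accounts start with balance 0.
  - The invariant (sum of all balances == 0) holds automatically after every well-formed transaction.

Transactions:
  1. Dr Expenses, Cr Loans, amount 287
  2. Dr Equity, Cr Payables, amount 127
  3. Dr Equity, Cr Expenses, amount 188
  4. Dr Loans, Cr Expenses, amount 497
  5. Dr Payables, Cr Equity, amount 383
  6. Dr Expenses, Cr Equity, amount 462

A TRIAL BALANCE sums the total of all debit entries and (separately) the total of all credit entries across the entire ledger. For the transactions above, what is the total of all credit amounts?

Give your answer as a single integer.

Txn 1: credit+=287
Txn 2: credit+=127
Txn 3: credit+=188
Txn 4: credit+=497
Txn 5: credit+=383
Txn 6: credit+=462
Total credits = 1944

Answer: 1944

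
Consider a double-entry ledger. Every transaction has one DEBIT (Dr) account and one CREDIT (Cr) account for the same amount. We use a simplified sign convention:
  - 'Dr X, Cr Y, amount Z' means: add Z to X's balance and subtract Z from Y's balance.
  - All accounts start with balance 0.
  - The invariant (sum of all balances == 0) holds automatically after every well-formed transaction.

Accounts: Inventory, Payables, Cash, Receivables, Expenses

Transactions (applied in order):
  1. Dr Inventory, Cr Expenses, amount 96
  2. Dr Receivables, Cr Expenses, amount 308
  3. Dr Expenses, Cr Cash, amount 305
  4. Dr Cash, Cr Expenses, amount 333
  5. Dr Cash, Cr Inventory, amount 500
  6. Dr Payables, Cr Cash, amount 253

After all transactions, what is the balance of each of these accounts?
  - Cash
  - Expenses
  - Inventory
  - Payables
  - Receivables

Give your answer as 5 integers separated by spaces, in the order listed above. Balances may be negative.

After txn 1 (Dr Inventory, Cr Expenses, amount 96): Expenses=-96 Inventory=96
After txn 2 (Dr Receivables, Cr Expenses, amount 308): Expenses=-404 Inventory=96 Receivables=308
After txn 3 (Dr Expenses, Cr Cash, amount 305): Cash=-305 Expenses=-99 Inventory=96 Receivables=308
After txn 4 (Dr Cash, Cr Expenses, amount 333): Cash=28 Expenses=-432 Inventory=96 Receivables=308
After txn 5 (Dr Cash, Cr Inventory, amount 500): Cash=528 Expenses=-432 Inventory=-404 Receivables=308
After txn 6 (Dr Payables, Cr Cash, amount 253): Cash=275 Expenses=-432 Inventory=-404 Payables=253 Receivables=308

Answer: 275 -432 -404 253 308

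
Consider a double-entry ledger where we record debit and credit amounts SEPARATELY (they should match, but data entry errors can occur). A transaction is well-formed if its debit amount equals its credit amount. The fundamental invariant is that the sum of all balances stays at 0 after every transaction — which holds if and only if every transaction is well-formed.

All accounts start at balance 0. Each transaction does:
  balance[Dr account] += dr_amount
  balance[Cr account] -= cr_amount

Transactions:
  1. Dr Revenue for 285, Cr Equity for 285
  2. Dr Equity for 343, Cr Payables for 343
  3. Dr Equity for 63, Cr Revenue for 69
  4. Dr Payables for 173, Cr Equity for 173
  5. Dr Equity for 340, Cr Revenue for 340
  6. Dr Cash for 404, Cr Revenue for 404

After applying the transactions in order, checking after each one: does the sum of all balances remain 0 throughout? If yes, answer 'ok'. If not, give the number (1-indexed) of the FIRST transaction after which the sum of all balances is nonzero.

After txn 1: dr=285 cr=285 sum_balances=0
After txn 2: dr=343 cr=343 sum_balances=0
After txn 3: dr=63 cr=69 sum_balances=-6
After txn 4: dr=173 cr=173 sum_balances=-6
After txn 5: dr=340 cr=340 sum_balances=-6
After txn 6: dr=404 cr=404 sum_balances=-6

Answer: 3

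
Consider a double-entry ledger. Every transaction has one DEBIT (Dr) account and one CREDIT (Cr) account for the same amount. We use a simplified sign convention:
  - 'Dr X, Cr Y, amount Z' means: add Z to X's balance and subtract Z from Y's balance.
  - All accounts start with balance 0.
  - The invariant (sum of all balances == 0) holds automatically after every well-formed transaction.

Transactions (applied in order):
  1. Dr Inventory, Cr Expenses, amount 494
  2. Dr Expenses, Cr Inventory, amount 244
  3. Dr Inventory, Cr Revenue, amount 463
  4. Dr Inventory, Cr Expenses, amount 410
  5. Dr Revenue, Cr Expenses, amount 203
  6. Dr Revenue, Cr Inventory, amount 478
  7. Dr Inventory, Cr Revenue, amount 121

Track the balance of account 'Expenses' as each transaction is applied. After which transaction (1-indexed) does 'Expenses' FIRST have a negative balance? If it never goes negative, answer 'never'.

After txn 1: Expenses=-494

Answer: 1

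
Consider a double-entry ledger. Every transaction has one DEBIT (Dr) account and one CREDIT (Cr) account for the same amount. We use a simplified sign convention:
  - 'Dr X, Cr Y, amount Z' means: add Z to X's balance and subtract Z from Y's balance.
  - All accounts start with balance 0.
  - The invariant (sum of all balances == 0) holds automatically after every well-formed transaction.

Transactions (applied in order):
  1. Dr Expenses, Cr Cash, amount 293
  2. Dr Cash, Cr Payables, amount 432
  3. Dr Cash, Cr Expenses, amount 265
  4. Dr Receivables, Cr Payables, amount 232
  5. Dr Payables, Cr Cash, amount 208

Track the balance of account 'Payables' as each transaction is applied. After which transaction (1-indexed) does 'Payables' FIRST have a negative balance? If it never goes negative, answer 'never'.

Answer: 2

Derivation:
After txn 1: Payables=0
After txn 2: Payables=-432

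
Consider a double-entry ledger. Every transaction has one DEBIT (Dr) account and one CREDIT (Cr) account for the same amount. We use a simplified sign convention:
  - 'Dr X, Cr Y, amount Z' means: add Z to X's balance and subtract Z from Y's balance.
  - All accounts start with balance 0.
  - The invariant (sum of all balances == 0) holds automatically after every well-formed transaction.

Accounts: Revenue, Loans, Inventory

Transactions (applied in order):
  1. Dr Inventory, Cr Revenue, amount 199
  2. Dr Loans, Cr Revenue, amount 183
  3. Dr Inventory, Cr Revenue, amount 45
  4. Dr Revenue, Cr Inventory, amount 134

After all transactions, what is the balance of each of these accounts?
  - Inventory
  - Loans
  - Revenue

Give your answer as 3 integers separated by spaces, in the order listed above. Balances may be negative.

Answer: 110 183 -293

Derivation:
After txn 1 (Dr Inventory, Cr Revenue, amount 199): Inventory=199 Revenue=-199
After txn 2 (Dr Loans, Cr Revenue, amount 183): Inventory=199 Loans=183 Revenue=-382
After txn 3 (Dr Inventory, Cr Revenue, amount 45): Inventory=244 Loans=183 Revenue=-427
After txn 4 (Dr Revenue, Cr Inventory, amount 134): Inventory=110 Loans=183 Revenue=-293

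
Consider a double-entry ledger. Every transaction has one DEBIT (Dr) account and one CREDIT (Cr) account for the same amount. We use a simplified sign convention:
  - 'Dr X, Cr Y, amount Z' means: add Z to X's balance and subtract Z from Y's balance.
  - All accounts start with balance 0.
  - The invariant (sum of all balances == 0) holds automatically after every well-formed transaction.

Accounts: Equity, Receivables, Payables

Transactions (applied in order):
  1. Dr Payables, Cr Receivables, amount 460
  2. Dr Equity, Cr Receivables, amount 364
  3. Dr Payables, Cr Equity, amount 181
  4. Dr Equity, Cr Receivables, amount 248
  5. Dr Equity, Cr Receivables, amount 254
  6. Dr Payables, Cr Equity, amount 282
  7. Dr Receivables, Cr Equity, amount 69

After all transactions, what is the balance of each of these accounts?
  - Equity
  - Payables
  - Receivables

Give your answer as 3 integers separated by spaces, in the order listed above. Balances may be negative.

After txn 1 (Dr Payables, Cr Receivables, amount 460): Payables=460 Receivables=-460
After txn 2 (Dr Equity, Cr Receivables, amount 364): Equity=364 Payables=460 Receivables=-824
After txn 3 (Dr Payables, Cr Equity, amount 181): Equity=183 Payables=641 Receivables=-824
After txn 4 (Dr Equity, Cr Receivables, amount 248): Equity=431 Payables=641 Receivables=-1072
After txn 5 (Dr Equity, Cr Receivables, amount 254): Equity=685 Payables=641 Receivables=-1326
After txn 6 (Dr Payables, Cr Equity, amount 282): Equity=403 Payables=923 Receivables=-1326
After txn 7 (Dr Receivables, Cr Equity, amount 69): Equity=334 Payables=923 Receivables=-1257

Answer: 334 923 -1257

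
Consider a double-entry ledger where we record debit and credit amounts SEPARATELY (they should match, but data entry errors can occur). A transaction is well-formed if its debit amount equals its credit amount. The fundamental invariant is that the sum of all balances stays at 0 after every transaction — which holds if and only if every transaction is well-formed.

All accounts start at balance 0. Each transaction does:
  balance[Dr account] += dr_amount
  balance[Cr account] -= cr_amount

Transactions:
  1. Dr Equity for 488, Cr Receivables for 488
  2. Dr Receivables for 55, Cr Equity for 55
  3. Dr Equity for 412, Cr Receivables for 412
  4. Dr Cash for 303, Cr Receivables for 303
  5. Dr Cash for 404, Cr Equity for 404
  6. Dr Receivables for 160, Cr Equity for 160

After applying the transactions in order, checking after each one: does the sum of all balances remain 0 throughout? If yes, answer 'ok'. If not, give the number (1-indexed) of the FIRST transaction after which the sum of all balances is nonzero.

After txn 1: dr=488 cr=488 sum_balances=0
After txn 2: dr=55 cr=55 sum_balances=0
After txn 3: dr=412 cr=412 sum_balances=0
After txn 4: dr=303 cr=303 sum_balances=0
After txn 5: dr=404 cr=404 sum_balances=0
After txn 6: dr=160 cr=160 sum_balances=0

Answer: ok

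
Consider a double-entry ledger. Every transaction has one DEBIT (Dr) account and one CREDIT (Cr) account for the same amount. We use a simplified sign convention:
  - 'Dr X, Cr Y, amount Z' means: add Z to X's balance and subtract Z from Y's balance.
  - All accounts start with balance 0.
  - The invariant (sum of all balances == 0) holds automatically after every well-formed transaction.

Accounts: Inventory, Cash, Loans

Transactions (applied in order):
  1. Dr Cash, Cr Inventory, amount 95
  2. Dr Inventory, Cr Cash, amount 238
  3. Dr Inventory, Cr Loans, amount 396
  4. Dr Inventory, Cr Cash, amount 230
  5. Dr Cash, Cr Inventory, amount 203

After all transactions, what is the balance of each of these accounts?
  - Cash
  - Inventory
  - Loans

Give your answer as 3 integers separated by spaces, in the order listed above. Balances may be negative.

Answer: -170 566 -396

Derivation:
After txn 1 (Dr Cash, Cr Inventory, amount 95): Cash=95 Inventory=-95
After txn 2 (Dr Inventory, Cr Cash, amount 238): Cash=-143 Inventory=143
After txn 3 (Dr Inventory, Cr Loans, amount 396): Cash=-143 Inventory=539 Loans=-396
After txn 4 (Dr Inventory, Cr Cash, amount 230): Cash=-373 Inventory=769 Loans=-396
After txn 5 (Dr Cash, Cr Inventory, amount 203): Cash=-170 Inventory=566 Loans=-396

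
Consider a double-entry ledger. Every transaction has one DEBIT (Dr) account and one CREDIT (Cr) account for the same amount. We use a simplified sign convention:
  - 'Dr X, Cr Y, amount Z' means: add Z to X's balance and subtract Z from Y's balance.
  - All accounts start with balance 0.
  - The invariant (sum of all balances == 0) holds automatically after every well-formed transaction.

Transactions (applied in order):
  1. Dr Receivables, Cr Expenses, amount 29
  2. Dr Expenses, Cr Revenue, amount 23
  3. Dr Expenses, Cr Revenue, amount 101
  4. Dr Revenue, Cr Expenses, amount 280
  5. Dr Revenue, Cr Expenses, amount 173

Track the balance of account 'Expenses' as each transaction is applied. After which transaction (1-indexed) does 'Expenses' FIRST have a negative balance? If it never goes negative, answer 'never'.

After txn 1: Expenses=-29

Answer: 1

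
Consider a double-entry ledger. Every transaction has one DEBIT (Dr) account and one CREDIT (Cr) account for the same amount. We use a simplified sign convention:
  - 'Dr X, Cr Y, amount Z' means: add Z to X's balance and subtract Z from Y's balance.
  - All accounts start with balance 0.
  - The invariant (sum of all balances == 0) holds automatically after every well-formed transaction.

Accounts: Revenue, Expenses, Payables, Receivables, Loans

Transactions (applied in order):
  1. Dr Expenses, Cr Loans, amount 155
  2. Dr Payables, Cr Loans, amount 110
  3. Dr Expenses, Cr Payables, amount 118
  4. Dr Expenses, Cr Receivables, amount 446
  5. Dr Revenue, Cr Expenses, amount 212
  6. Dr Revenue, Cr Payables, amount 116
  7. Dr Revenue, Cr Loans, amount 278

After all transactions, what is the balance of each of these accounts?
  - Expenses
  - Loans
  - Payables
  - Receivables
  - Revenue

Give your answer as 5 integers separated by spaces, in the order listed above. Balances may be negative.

Answer: 507 -543 -124 -446 606

Derivation:
After txn 1 (Dr Expenses, Cr Loans, amount 155): Expenses=155 Loans=-155
After txn 2 (Dr Payables, Cr Loans, amount 110): Expenses=155 Loans=-265 Payables=110
After txn 3 (Dr Expenses, Cr Payables, amount 118): Expenses=273 Loans=-265 Payables=-8
After txn 4 (Dr Expenses, Cr Receivables, amount 446): Expenses=719 Loans=-265 Payables=-8 Receivables=-446
After txn 5 (Dr Revenue, Cr Expenses, amount 212): Expenses=507 Loans=-265 Payables=-8 Receivables=-446 Revenue=212
After txn 6 (Dr Revenue, Cr Payables, amount 116): Expenses=507 Loans=-265 Payables=-124 Receivables=-446 Revenue=328
After txn 7 (Dr Revenue, Cr Loans, amount 278): Expenses=507 Loans=-543 Payables=-124 Receivables=-446 Revenue=606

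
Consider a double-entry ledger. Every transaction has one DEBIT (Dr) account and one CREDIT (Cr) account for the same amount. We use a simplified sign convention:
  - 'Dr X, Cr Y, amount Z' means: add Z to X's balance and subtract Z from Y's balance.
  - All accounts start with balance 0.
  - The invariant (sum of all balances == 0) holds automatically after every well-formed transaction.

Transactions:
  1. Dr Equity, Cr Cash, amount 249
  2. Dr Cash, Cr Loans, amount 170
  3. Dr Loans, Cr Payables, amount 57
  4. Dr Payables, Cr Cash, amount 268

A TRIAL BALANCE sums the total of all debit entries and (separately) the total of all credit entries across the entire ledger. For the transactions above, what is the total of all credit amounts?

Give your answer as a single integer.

Txn 1: credit+=249
Txn 2: credit+=170
Txn 3: credit+=57
Txn 4: credit+=268
Total credits = 744

Answer: 744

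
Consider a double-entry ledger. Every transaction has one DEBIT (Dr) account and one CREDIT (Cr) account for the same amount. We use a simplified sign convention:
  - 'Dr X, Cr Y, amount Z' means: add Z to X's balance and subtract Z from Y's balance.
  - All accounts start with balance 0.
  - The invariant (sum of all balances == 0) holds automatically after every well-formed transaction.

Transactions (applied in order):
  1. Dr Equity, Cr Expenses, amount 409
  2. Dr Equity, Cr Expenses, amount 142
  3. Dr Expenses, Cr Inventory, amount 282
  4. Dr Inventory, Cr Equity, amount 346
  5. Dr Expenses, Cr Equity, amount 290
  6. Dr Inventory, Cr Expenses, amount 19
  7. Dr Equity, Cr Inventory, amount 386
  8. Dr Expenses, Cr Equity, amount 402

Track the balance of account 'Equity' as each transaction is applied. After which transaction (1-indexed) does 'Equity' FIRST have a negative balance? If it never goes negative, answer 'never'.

After txn 1: Equity=409
After txn 2: Equity=551
After txn 3: Equity=551
After txn 4: Equity=205
After txn 5: Equity=-85

Answer: 5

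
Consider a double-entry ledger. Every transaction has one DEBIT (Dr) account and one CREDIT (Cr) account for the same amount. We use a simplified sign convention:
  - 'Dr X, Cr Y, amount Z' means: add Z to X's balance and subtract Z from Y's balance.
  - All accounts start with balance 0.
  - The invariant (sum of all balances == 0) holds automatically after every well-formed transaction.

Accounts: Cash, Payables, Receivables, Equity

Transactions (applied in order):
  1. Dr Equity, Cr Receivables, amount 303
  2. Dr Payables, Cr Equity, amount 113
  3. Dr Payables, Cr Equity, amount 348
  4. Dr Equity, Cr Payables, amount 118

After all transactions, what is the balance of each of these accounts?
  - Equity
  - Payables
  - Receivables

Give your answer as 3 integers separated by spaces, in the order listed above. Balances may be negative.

After txn 1 (Dr Equity, Cr Receivables, amount 303): Equity=303 Receivables=-303
After txn 2 (Dr Payables, Cr Equity, amount 113): Equity=190 Payables=113 Receivables=-303
After txn 3 (Dr Payables, Cr Equity, amount 348): Equity=-158 Payables=461 Receivables=-303
After txn 4 (Dr Equity, Cr Payables, amount 118): Equity=-40 Payables=343 Receivables=-303

Answer: -40 343 -303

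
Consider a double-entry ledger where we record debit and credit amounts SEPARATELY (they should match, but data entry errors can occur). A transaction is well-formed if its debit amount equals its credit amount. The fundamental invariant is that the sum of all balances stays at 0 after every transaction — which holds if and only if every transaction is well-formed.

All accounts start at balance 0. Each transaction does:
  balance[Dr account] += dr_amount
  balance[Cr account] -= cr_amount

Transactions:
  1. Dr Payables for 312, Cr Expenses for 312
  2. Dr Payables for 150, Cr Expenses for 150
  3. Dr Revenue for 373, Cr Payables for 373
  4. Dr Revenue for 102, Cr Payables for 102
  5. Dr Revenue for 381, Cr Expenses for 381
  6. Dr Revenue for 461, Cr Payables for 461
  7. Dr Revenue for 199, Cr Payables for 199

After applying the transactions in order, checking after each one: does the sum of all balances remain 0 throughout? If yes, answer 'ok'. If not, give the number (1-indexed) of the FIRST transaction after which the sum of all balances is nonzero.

After txn 1: dr=312 cr=312 sum_balances=0
After txn 2: dr=150 cr=150 sum_balances=0
After txn 3: dr=373 cr=373 sum_balances=0
After txn 4: dr=102 cr=102 sum_balances=0
After txn 5: dr=381 cr=381 sum_balances=0
After txn 6: dr=461 cr=461 sum_balances=0
After txn 7: dr=199 cr=199 sum_balances=0

Answer: ok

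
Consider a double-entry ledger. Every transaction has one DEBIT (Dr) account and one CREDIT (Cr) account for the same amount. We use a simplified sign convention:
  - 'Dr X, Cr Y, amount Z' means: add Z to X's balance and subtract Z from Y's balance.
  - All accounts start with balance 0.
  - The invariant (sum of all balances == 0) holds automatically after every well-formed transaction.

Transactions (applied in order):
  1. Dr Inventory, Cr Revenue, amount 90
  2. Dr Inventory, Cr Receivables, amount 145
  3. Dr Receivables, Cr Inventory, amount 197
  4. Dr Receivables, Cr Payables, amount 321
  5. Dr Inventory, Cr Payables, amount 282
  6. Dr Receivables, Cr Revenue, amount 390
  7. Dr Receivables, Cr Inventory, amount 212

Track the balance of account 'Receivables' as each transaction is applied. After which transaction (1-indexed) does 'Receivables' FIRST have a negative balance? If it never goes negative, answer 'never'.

After txn 1: Receivables=0
After txn 2: Receivables=-145

Answer: 2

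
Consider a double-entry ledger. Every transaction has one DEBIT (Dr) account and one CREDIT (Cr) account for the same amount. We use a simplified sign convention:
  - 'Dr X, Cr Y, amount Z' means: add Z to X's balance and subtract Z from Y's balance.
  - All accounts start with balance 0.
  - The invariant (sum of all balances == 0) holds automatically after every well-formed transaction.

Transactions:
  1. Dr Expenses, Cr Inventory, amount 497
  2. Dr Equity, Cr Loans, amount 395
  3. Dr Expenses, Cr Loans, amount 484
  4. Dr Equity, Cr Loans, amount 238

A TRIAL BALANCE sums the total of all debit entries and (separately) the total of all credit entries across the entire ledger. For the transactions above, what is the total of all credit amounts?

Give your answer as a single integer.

Answer: 1614

Derivation:
Txn 1: credit+=497
Txn 2: credit+=395
Txn 3: credit+=484
Txn 4: credit+=238
Total credits = 1614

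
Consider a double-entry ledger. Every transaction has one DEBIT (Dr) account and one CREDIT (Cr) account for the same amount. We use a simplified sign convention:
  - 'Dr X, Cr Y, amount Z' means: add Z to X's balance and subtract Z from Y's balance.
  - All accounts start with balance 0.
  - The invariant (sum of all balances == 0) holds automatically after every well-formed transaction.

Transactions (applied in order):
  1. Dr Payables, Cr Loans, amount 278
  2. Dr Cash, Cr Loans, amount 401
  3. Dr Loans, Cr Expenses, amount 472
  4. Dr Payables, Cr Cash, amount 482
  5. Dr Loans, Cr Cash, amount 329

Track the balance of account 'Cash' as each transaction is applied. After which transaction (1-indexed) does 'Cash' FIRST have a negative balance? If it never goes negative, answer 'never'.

Answer: 4

Derivation:
After txn 1: Cash=0
After txn 2: Cash=401
After txn 3: Cash=401
After txn 4: Cash=-81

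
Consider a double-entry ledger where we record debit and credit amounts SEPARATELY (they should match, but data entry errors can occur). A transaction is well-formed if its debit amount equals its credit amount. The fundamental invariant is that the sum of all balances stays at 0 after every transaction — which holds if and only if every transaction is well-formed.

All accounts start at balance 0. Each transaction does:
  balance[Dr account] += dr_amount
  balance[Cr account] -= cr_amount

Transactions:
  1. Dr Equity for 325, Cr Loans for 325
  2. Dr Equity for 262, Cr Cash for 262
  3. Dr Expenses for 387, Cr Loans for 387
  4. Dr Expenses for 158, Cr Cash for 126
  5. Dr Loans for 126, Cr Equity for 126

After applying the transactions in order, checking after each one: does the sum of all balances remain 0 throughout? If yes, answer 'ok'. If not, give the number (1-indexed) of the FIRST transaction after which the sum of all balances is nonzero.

After txn 1: dr=325 cr=325 sum_balances=0
After txn 2: dr=262 cr=262 sum_balances=0
After txn 3: dr=387 cr=387 sum_balances=0
After txn 4: dr=158 cr=126 sum_balances=32
After txn 5: dr=126 cr=126 sum_balances=32

Answer: 4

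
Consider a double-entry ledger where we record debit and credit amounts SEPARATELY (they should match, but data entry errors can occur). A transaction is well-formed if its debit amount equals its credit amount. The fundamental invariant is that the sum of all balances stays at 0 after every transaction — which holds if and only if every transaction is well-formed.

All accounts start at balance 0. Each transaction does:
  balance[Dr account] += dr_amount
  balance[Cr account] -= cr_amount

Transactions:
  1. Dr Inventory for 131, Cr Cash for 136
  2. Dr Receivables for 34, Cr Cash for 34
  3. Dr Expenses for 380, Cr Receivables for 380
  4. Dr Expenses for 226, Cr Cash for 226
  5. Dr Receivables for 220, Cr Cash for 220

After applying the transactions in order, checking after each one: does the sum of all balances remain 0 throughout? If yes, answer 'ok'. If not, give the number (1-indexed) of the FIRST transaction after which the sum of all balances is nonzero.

After txn 1: dr=131 cr=136 sum_balances=-5
After txn 2: dr=34 cr=34 sum_balances=-5
After txn 3: dr=380 cr=380 sum_balances=-5
After txn 4: dr=226 cr=226 sum_balances=-5
After txn 5: dr=220 cr=220 sum_balances=-5

Answer: 1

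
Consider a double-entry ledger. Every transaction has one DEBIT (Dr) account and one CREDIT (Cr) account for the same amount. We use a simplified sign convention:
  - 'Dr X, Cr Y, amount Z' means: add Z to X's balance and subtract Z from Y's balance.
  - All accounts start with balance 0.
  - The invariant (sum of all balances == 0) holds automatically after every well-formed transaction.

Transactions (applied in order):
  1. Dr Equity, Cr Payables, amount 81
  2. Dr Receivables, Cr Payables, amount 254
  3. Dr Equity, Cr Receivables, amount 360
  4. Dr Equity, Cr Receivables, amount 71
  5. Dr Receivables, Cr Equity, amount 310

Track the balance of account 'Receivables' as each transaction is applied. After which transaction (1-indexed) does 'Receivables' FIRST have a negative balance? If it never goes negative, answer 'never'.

After txn 1: Receivables=0
After txn 2: Receivables=254
After txn 3: Receivables=-106

Answer: 3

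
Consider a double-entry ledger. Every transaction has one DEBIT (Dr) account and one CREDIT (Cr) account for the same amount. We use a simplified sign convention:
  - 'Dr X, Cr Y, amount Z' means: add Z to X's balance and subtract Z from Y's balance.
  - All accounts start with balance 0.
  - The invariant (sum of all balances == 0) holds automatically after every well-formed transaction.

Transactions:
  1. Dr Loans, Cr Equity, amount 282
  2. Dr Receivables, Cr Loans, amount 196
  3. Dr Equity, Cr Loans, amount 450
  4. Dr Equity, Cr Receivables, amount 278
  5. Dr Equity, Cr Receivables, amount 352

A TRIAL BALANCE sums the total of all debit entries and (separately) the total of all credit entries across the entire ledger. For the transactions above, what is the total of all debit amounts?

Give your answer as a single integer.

Txn 1: debit+=282
Txn 2: debit+=196
Txn 3: debit+=450
Txn 4: debit+=278
Txn 5: debit+=352
Total debits = 1558

Answer: 1558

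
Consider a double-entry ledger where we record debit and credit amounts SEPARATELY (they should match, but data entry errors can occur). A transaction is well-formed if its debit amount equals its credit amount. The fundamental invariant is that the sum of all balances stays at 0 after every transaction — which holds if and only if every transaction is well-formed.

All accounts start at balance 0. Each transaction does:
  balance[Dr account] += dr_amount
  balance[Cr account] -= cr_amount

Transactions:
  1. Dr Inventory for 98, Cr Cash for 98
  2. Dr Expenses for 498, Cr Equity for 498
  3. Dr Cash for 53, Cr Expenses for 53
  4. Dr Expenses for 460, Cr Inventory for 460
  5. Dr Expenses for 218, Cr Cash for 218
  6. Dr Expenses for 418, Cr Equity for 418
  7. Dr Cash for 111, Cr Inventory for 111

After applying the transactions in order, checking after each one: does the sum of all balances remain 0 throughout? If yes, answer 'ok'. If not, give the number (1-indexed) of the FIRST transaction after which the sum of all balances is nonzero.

After txn 1: dr=98 cr=98 sum_balances=0
After txn 2: dr=498 cr=498 sum_balances=0
After txn 3: dr=53 cr=53 sum_balances=0
After txn 4: dr=460 cr=460 sum_balances=0
After txn 5: dr=218 cr=218 sum_balances=0
After txn 6: dr=418 cr=418 sum_balances=0
After txn 7: dr=111 cr=111 sum_balances=0

Answer: ok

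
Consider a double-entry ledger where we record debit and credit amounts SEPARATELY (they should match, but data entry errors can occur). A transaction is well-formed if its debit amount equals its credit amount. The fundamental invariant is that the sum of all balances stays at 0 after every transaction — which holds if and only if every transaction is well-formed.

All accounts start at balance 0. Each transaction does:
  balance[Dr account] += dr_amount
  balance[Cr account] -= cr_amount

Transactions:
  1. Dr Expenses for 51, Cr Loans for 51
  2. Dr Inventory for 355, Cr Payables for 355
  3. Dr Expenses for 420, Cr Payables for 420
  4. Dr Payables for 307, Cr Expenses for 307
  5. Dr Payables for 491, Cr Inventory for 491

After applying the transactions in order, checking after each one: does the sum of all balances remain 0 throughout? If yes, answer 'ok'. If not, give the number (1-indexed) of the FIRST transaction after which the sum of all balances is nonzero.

Answer: ok

Derivation:
After txn 1: dr=51 cr=51 sum_balances=0
After txn 2: dr=355 cr=355 sum_balances=0
After txn 3: dr=420 cr=420 sum_balances=0
After txn 4: dr=307 cr=307 sum_balances=0
After txn 5: dr=491 cr=491 sum_balances=0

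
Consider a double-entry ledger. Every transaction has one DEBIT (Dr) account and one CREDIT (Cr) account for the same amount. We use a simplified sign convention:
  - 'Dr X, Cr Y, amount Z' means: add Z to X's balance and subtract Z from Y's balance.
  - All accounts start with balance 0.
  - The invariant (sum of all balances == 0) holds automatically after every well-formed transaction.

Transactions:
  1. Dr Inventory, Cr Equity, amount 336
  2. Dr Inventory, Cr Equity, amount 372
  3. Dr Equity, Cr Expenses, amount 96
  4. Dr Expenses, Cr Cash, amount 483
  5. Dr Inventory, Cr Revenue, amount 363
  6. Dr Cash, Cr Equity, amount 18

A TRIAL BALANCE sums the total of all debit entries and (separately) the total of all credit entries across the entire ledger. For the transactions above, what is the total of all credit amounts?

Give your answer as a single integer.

Answer: 1668

Derivation:
Txn 1: credit+=336
Txn 2: credit+=372
Txn 3: credit+=96
Txn 4: credit+=483
Txn 5: credit+=363
Txn 6: credit+=18
Total credits = 1668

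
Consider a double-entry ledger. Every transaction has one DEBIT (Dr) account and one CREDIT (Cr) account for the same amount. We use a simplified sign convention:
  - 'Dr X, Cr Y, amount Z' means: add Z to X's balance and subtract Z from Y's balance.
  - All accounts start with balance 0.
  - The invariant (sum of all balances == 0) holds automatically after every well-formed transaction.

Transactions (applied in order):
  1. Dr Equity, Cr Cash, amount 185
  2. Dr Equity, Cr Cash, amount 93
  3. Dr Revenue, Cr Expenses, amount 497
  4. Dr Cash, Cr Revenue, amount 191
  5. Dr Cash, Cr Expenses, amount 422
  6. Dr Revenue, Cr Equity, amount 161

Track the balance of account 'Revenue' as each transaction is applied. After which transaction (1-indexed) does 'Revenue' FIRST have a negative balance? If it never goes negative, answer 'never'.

Answer: never

Derivation:
After txn 1: Revenue=0
After txn 2: Revenue=0
After txn 3: Revenue=497
After txn 4: Revenue=306
After txn 5: Revenue=306
After txn 6: Revenue=467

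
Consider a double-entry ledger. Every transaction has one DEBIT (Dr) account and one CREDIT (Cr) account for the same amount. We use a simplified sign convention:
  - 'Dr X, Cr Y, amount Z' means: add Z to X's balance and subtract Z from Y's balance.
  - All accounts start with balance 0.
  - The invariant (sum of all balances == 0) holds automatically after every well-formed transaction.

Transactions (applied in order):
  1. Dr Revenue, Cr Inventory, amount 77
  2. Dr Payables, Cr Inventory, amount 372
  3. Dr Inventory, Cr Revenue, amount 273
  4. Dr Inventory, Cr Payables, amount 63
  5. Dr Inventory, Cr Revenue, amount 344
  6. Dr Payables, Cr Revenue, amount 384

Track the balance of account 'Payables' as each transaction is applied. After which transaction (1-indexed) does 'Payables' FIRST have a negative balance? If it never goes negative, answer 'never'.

Answer: never

Derivation:
After txn 1: Payables=0
After txn 2: Payables=372
After txn 3: Payables=372
After txn 4: Payables=309
After txn 5: Payables=309
After txn 6: Payables=693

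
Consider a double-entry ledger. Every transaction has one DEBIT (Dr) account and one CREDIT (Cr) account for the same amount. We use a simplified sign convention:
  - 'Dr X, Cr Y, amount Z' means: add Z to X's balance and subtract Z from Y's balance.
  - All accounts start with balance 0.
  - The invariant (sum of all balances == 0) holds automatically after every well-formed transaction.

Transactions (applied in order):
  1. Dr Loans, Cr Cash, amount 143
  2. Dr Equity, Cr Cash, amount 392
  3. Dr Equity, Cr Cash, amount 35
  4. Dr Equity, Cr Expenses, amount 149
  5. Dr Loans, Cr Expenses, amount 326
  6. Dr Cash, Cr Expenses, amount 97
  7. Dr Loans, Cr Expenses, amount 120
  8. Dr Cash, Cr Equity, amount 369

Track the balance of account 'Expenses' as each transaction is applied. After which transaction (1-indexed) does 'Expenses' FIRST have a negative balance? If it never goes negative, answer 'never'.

Answer: 4

Derivation:
After txn 1: Expenses=0
After txn 2: Expenses=0
After txn 3: Expenses=0
After txn 4: Expenses=-149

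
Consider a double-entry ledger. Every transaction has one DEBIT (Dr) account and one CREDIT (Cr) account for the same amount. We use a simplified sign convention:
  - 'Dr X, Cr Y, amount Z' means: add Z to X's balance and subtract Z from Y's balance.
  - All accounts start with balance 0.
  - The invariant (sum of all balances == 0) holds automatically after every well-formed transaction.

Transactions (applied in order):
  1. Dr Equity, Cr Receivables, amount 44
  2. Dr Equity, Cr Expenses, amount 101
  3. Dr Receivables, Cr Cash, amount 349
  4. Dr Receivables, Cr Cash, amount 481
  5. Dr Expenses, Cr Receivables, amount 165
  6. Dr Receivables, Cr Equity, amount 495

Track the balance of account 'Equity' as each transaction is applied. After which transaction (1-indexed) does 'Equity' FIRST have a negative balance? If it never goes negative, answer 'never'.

Answer: 6

Derivation:
After txn 1: Equity=44
After txn 2: Equity=145
After txn 3: Equity=145
After txn 4: Equity=145
After txn 5: Equity=145
After txn 6: Equity=-350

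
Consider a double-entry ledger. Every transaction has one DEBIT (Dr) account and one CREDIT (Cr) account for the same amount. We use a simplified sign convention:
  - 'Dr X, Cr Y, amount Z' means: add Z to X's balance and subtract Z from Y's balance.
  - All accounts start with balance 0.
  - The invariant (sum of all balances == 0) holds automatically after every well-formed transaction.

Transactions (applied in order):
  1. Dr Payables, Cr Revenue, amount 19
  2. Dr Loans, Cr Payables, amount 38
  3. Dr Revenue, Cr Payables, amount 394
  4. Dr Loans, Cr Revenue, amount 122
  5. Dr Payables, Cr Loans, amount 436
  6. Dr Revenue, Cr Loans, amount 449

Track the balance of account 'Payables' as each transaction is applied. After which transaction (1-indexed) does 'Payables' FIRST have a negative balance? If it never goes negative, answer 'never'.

After txn 1: Payables=19
After txn 2: Payables=-19

Answer: 2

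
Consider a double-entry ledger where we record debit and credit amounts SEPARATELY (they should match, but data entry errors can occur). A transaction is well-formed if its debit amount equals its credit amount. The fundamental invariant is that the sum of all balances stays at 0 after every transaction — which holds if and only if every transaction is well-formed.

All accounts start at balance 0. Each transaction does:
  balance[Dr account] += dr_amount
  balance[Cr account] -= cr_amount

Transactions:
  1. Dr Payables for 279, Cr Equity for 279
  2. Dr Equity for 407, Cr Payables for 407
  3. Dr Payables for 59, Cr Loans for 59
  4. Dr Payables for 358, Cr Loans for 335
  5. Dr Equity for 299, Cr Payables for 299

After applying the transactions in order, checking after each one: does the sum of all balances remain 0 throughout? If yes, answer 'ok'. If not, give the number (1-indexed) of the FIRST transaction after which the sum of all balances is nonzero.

Answer: 4

Derivation:
After txn 1: dr=279 cr=279 sum_balances=0
After txn 2: dr=407 cr=407 sum_balances=0
After txn 3: dr=59 cr=59 sum_balances=0
After txn 4: dr=358 cr=335 sum_balances=23
After txn 5: dr=299 cr=299 sum_balances=23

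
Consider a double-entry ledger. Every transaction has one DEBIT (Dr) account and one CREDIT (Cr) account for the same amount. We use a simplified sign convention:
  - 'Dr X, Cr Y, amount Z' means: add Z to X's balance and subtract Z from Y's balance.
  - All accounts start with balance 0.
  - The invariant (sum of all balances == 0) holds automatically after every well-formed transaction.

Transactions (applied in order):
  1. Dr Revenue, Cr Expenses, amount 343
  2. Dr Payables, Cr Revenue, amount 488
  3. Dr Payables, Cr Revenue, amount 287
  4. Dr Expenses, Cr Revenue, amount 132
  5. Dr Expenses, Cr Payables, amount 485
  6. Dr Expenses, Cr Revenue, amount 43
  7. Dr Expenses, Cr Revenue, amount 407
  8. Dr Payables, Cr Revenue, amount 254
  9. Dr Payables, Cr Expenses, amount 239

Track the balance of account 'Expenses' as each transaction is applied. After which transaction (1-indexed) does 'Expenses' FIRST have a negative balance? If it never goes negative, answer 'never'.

Answer: 1

Derivation:
After txn 1: Expenses=-343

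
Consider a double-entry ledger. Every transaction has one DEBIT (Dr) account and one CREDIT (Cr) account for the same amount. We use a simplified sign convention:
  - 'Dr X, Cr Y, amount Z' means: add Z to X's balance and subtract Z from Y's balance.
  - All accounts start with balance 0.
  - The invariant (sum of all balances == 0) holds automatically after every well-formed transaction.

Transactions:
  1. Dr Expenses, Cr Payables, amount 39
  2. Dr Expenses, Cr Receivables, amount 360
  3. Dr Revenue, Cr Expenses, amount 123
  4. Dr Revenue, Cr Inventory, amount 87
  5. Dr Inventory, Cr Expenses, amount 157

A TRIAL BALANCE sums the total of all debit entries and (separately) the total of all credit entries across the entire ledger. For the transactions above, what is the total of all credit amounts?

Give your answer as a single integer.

Answer: 766

Derivation:
Txn 1: credit+=39
Txn 2: credit+=360
Txn 3: credit+=123
Txn 4: credit+=87
Txn 5: credit+=157
Total credits = 766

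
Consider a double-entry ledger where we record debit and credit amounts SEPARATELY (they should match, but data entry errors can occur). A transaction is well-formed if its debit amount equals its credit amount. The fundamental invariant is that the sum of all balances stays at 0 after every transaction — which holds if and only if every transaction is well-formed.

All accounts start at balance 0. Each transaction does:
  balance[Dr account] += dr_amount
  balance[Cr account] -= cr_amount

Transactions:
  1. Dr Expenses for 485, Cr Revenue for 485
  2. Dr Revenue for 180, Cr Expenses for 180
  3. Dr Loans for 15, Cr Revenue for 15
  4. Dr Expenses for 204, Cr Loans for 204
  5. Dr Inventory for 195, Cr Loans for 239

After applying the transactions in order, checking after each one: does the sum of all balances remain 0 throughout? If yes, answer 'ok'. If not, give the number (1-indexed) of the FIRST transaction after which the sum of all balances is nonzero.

Answer: 5

Derivation:
After txn 1: dr=485 cr=485 sum_balances=0
After txn 2: dr=180 cr=180 sum_balances=0
After txn 3: dr=15 cr=15 sum_balances=0
After txn 4: dr=204 cr=204 sum_balances=0
After txn 5: dr=195 cr=239 sum_balances=-44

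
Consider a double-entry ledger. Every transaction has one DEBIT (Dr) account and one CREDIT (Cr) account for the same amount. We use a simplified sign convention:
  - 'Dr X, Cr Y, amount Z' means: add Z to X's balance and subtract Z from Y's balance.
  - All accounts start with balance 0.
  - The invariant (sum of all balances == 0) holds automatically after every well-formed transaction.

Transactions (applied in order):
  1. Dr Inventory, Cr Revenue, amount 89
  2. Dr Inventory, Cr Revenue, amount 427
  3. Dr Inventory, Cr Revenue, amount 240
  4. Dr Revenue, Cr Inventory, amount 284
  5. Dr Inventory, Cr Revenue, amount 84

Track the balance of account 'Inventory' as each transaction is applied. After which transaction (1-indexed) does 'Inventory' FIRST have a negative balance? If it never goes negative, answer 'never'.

After txn 1: Inventory=89
After txn 2: Inventory=516
After txn 3: Inventory=756
After txn 4: Inventory=472
After txn 5: Inventory=556

Answer: never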